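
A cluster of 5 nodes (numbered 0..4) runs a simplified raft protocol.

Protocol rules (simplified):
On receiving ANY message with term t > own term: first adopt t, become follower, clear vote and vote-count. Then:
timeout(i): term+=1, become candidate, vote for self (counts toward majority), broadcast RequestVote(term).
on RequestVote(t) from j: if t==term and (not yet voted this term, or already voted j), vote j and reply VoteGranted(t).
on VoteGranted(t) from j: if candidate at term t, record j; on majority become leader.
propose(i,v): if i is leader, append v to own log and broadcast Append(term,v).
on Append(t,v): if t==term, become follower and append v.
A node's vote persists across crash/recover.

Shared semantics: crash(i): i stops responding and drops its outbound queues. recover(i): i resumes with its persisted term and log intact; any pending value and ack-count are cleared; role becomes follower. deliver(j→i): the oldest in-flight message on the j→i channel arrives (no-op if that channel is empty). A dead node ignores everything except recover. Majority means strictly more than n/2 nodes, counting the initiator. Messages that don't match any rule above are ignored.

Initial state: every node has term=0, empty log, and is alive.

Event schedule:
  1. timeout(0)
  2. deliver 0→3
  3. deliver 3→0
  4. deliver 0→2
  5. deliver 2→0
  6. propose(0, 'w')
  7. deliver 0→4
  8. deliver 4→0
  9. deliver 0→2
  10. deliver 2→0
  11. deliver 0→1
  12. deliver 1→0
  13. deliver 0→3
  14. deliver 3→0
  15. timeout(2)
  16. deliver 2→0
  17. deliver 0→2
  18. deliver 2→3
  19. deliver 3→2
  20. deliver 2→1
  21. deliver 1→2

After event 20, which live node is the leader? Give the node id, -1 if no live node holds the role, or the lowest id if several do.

2

[1] timeout(0) → N0(cand t1 [-])
[2] deliver 0→3 → N3(foll t1 [-])
[3] deliver 3→0 → ∅
[4] deliver 0→2 → N2(foll t1 [-])
[5] deliver 2→0 → N0(lead t1 [-])
[6] propose(0,'w') → N0(lead t1 [w])
[7] deliver 0→4 → N4(foll t1 [-])
[8] deliver 4→0 → ∅
[9] deliver 0→2 → N2(foll t1 [w])
[10] deliver 2→0 → ∅
[11] deliver 0→1 → N1(foll t1 [-])
[12] deliver 1→0 → ∅
[13] deliver 0→3 → N3(foll t1 [w])
[14] deliver 3→0 → ∅
[15] timeout(2) → N2(cand t2 [w])
[16] deliver 2→0 → N0(foll t2 [w])
[17] deliver 0→2 → ∅
[18] deliver 2→3 → N3(foll t2 [w])
[19] deliver 3→2 → N2(lead t2 [w])
[20] deliver 2→1 → N1(foll t2 [-])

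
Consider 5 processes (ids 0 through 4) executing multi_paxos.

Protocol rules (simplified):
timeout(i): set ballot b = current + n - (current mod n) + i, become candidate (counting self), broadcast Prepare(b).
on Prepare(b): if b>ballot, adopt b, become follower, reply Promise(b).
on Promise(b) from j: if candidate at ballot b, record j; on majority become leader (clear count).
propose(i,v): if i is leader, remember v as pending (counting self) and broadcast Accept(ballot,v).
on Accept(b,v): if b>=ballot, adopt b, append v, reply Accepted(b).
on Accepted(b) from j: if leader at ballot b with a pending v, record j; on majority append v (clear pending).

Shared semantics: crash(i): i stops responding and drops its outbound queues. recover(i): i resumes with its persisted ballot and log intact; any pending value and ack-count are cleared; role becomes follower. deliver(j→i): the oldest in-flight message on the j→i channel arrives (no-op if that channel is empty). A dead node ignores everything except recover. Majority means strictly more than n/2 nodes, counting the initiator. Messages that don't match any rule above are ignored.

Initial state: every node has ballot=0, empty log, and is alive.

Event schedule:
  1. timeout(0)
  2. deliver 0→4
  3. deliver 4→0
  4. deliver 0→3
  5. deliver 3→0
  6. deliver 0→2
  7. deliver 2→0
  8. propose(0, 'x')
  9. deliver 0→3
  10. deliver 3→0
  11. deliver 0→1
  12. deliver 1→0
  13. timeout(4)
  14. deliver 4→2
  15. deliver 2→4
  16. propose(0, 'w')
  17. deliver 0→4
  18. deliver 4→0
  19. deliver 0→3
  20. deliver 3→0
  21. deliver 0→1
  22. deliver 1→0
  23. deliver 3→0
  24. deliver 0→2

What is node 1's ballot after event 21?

5

1. timeout(0):  <0:cand b5 ->
2. deliver 0→4:  <4:foll b5 ->
3. deliver 4→0:  nop
4. deliver 0→3:  <3:foll b5 ->
5. deliver 3→0:  <0:lead b5 ->
6. deliver 0→2:  <2:foll b5 ->
7. deliver 2→0:  nop
8. propose(0,'x'):  nop
9. deliver 0→3:  <3:foll b5 x>
10. deliver 3→0:  nop
11. deliver 0→1:  <1:foll b5 ->
12. deliver 1→0:  nop
13. timeout(4):  <4:cand b14 ->
14. deliver 4→2:  <2:foll b14 ->
15. deliver 2→4:  nop
16. propose(0,'w'):  nop
17. deliver 0→4:  nop
18. deliver 4→0:  <0:foll b14 ->
19. deliver 0→3:  <3:foll b5 x,w>
20. deliver 3→0:  nop
21. deliver 0→1:  <1:foll b5 x>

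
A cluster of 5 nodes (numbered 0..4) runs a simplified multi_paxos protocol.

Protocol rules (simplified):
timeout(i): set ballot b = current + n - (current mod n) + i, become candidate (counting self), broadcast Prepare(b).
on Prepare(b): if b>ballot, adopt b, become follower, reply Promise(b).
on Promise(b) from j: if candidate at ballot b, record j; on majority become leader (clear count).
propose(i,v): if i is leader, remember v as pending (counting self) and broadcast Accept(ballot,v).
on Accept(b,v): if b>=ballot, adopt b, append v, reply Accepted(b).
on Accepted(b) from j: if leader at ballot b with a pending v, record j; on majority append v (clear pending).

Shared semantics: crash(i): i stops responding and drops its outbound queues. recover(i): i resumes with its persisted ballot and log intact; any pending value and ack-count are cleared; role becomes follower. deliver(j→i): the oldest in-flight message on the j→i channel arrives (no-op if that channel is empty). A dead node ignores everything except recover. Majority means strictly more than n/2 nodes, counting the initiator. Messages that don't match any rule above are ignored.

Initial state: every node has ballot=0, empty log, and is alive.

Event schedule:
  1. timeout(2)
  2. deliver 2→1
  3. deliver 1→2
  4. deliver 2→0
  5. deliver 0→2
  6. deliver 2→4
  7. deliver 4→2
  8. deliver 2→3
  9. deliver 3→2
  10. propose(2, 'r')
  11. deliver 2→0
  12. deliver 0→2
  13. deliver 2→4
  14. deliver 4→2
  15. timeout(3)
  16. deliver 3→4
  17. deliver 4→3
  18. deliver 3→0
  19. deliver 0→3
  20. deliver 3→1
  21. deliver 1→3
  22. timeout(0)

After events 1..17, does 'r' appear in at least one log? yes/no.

yes

e1 timeout(2): 2[cand,b=7,-]
e2 deliver 2→1: 1[foll,b=7,-]
e3 deliver 1→2: ·
e4 deliver 2→0: 0[foll,b=7,-]
e5 deliver 0→2: 2[lead,b=7,-]
e6 deliver 2→4: 4[foll,b=7,-]
e7 deliver 4→2: ·
e8 deliver 2→3: 3[foll,b=7,-]
e9 deliver 3→2: ·
e10 propose(2,'r'): ·
e11 deliver 2→0: 0[foll,b=7,r]
e12 deliver 0→2: ·
e13 deliver 2→4: 4[foll,b=7,r]
e14 deliver 4→2: 2[lead,b=7,r]
e15 timeout(3): 3[cand,b=13,-]
e16 deliver 3→4: 4[foll,b=13,r]
e17 deliver 4→3: ·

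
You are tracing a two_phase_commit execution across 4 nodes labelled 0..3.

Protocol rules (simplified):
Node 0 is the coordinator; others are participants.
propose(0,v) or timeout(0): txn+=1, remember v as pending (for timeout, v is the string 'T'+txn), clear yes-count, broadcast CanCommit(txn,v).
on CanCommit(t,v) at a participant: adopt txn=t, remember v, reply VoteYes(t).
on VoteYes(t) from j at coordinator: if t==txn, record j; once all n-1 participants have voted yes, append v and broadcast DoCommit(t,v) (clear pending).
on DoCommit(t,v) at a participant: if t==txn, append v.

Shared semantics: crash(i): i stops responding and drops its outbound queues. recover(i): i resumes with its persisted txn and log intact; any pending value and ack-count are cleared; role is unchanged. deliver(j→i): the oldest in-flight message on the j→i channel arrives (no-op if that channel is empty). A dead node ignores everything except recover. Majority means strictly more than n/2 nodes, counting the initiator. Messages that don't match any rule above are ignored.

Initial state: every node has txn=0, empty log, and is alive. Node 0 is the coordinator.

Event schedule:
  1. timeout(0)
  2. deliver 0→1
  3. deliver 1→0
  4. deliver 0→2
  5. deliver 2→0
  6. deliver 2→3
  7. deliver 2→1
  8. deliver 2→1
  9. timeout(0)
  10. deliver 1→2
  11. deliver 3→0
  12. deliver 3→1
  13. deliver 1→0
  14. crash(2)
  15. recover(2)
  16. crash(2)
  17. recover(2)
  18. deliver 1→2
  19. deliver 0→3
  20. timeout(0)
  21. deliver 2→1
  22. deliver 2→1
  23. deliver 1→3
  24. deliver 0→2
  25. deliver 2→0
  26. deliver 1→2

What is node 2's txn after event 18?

after 1 — timeout(0): n0:coor/t1/[-]
after 2 — deliver 0→1: n1:part/t1/[-]
after 3 — deliver 1→0: ·
after 4 — deliver 0→2: n2:part/t1/[-]
after 5 — deliver 2→0: ·
after 6 — deliver 2→3: ·
after 7 — deliver 2→1: ·
after 8 — deliver 2→1: ·
after 9 — timeout(0): n0:coor/t2/[-]
after 10 — deliver 1→2: ·
after 11 — deliver 3→0: ·
after 12 — deliver 3→1: ·
after 13 — deliver 1→0: ·
after 14 — crash(2): n2:✗part/t1/[-]
after 15 — recover(2): n2:part/t1/[-]
after 16 — crash(2): n2:✗part/t1/[-]
after 17 — recover(2): n2:part/t1/[-]
after 18 — deliver 1→2: ·

1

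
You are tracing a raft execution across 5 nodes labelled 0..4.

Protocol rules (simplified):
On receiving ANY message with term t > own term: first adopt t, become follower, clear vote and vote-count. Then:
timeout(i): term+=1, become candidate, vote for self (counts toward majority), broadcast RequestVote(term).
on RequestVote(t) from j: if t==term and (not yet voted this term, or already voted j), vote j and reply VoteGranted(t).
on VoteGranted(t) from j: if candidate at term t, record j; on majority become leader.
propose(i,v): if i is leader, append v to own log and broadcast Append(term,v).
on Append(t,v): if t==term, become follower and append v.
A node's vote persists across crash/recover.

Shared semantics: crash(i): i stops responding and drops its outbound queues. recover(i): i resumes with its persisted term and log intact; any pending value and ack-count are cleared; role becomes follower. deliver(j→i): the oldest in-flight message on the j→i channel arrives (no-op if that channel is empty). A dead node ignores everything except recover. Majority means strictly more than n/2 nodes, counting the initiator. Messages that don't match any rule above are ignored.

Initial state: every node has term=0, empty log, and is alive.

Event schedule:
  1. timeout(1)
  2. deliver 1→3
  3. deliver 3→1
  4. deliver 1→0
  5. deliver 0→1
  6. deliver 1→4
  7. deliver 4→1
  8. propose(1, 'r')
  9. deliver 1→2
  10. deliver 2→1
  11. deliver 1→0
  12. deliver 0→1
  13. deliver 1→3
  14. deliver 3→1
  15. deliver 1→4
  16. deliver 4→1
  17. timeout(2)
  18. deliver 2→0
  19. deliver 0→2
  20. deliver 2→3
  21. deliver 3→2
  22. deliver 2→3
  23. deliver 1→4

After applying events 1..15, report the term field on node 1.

1

step 1 timeout(1): 1={cand,t=1,log=-}
step 2 deliver 1→3: 3={foll,t=1,log=-}
step 3 deliver 3→1: —
step 4 deliver 1→0: 0={foll,t=1,log=-}
step 5 deliver 0→1: 1={lead,t=1,log=-}
step 6 deliver 1→4: 4={foll,t=1,log=-}
step 7 deliver 4→1: —
step 8 propose(1,'r'): 1={lead,t=1,log=r}
step 9 deliver 1→2: 2={foll,t=1,log=-}
step 10 deliver 2→1: —
step 11 deliver 1→0: 0={foll,t=1,log=r}
step 12 deliver 0→1: —
step 13 deliver 1→3: 3={foll,t=1,log=r}
step 14 deliver 3→1: —
step 15 deliver 1→4: 4={foll,t=1,log=r}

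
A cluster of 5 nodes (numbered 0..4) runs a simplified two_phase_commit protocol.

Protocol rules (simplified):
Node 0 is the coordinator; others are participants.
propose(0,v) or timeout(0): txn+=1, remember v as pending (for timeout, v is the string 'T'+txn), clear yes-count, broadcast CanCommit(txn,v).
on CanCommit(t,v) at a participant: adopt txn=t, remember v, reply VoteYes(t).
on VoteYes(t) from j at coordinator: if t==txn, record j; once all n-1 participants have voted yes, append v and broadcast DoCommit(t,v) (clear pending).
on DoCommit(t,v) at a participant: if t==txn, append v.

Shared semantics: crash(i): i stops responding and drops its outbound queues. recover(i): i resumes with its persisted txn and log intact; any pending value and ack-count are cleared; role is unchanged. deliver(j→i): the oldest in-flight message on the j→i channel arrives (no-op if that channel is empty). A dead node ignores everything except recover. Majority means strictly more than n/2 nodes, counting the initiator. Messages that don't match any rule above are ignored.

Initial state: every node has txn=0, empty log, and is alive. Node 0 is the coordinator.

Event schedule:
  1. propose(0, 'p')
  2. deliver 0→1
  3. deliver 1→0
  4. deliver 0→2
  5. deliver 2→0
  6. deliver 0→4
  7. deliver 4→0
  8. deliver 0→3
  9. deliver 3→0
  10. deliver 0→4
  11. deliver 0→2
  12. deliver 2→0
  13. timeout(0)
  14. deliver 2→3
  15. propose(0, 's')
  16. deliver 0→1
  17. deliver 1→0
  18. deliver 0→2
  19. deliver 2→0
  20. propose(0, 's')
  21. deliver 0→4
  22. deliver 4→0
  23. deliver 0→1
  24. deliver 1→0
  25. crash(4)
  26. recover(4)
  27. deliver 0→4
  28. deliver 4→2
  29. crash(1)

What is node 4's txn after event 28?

step 1 propose(0,'p'): 0={coor,t=1,log=-}
step 2 deliver 0→1: 1={part,t=1,log=-}
step 3 deliver 1→0: —
step 4 deliver 0→2: 2={part,t=1,log=-}
step 5 deliver 2→0: —
step 6 deliver 0→4: 4={part,t=1,log=-}
step 7 deliver 4→0: —
step 8 deliver 0→3: 3={part,t=1,log=-}
step 9 deliver 3→0: 0={coor,t=1,log=p}
step 10 deliver 0→4: 4={part,t=1,log=p}
step 11 deliver 0→2: 2={part,t=1,log=p}
step 12 deliver 2→0: —
step 13 timeout(0): 0={coor,t=2,log=p}
step 14 deliver 2→3: —
step 15 propose(0,'s'): 0={coor,t=3,log=p}
step 16 deliver 0→1: 1={part,t=1,log=p}
step 17 deliver 1→0: —
step 18 deliver 0→2: 2={part,t=2,log=p}
step 19 deliver 2→0: —
step 20 propose(0,'s'): 0={coor,t=4,log=p}
step 21 deliver 0→4: 4={part,t=2,log=p}
step 22 deliver 4→0: —
step 23 deliver 0→1: 1={part,t=2,log=p}
step 24 deliver 1→0: —
step 25 crash(4): 4={✗part,t=2,log=p}
step 26 recover(4): 4={part,t=2,log=p}
step 27 deliver 0→4: 4={part,t=3,log=p}
step 28 deliver 4→2: —

3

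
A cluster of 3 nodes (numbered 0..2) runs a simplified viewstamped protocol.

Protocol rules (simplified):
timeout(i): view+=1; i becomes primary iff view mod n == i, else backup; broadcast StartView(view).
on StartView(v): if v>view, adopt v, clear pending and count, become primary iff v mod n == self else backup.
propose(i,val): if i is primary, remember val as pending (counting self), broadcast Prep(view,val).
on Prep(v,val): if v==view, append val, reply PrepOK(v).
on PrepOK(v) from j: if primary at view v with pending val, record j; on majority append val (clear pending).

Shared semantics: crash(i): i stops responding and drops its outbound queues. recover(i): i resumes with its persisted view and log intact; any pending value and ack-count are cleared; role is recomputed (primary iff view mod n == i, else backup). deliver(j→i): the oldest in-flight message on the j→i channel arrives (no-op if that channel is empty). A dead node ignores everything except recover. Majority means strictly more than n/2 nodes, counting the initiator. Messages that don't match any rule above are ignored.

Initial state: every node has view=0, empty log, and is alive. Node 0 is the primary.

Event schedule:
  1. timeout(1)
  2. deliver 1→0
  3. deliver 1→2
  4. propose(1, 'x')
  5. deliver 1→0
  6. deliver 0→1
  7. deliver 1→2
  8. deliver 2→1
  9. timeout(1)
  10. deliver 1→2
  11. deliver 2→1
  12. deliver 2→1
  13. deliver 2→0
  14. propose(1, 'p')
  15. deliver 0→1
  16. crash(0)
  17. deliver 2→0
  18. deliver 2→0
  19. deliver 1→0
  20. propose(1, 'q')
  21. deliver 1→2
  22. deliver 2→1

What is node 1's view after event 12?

2

after 1 — timeout(1): n1:prim/v1/[-]
after 2 — deliver 1→0: n0:back/v1/[-]
after 3 — deliver 1→2: n2:back/v1/[-]
after 4 — propose(1,'x'): ·
after 5 — deliver 1→0: n0:back/v1/[x]
after 6 — deliver 0→1: n1:prim/v1/[x]
after 7 — deliver 1→2: n2:back/v1/[x]
after 8 — deliver 2→1: ·
after 9 — timeout(1): n1:back/v2/[x]
after 10 — deliver 1→2: n2:prim/v2/[x]
after 11 — deliver 2→1: ·
after 12 — deliver 2→1: ·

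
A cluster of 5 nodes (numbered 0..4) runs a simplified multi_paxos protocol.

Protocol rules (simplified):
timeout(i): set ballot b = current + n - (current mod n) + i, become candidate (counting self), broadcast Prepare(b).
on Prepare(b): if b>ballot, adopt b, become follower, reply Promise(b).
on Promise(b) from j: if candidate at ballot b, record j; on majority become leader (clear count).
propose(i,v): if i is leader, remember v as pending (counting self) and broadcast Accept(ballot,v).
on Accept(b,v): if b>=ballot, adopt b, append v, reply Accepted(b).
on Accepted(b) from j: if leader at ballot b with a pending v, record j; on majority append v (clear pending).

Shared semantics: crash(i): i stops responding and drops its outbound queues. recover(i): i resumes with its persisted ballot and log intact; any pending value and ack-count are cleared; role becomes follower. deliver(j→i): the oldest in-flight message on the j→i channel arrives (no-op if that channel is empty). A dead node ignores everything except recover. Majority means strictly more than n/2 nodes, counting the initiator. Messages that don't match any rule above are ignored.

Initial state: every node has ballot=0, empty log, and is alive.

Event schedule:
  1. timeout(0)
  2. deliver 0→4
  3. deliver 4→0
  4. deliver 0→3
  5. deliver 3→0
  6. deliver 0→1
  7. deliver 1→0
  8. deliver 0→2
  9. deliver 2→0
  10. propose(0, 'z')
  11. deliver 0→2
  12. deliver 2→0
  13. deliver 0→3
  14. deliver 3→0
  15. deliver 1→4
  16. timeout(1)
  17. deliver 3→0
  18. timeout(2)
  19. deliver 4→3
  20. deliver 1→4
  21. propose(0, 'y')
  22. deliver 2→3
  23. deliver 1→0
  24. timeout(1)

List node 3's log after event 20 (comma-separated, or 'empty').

z

[1] timeout(0) → N0(cand b5 [-])
[2] deliver 0→4 → N4(foll b5 [-])
[3] deliver 4→0 → ∅
[4] deliver 0→3 → N3(foll b5 [-])
[5] deliver 3→0 → N0(lead b5 [-])
[6] deliver 0→1 → N1(foll b5 [-])
[7] deliver 1→0 → ∅
[8] deliver 0→2 → N2(foll b5 [-])
[9] deliver 2→0 → ∅
[10] propose(0,'z') → ∅
[11] deliver 0→2 → N2(foll b5 [z])
[12] deliver 2→0 → ∅
[13] deliver 0→3 → N3(foll b5 [z])
[14] deliver 3→0 → N0(lead b5 [z])
[15] deliver 1→4 → ∅
[16] timeout(1) → N1(cand b11 [-])
[17] deliver 3→0 → ∅
[18] timeout(2) → N2(cand b12 [z])
[19] deliver 4→3 → ∅
[20] deliver 1→4 → N4(foll b11 [-])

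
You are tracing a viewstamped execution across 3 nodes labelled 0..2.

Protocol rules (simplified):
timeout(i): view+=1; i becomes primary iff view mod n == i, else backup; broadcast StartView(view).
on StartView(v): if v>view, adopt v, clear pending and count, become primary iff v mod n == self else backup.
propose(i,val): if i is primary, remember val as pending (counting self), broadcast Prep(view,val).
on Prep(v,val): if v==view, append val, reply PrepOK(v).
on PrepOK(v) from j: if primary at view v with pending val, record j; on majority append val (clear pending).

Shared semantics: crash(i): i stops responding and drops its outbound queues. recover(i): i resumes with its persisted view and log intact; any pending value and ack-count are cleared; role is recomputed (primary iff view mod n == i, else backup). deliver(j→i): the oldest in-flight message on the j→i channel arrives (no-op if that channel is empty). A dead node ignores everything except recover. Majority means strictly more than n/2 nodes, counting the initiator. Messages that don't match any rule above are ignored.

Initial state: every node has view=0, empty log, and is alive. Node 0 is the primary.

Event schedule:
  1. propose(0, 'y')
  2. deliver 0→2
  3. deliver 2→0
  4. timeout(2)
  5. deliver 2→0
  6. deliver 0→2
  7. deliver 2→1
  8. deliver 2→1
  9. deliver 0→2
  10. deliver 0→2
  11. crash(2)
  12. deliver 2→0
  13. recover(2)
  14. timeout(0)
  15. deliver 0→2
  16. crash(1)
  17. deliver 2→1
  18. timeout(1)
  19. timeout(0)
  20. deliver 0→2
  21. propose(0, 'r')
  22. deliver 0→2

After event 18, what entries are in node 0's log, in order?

step 1 propose(0,'y'): —
step 2 deliver 0→2: 2={back,v=0,log=y}
step 3 deliver 2→0: 0={prim,v=0,log=y}
step 4 timeout(2): 2={back,v=1,log=y}
step 5 deliver 2→0: 0={back,v=1,log=y}
step 6 deliver 0→2: —
step 7 deliver 2→1: 1={prim,v=1,log=-}
step 8 deliver 2→1: —
step 9 deliver 0→2: —
step 10 deliver 0→2: —
step 11 crash(2): 2={✗back,v=1,log=y}
step 12 deliver 2→0: —
step 13 recover(2): 2={back,v=1,log=y}
step 14 timeout(0): 0={back,v=2,log=y}
step 15 deliver 0→2: 2={prim,v=2,log=y}
step 16 crash(1): 1={✗prim,v=1,log=-}
step 17 deliver 2→1: —
step 18 timeout(1): —

y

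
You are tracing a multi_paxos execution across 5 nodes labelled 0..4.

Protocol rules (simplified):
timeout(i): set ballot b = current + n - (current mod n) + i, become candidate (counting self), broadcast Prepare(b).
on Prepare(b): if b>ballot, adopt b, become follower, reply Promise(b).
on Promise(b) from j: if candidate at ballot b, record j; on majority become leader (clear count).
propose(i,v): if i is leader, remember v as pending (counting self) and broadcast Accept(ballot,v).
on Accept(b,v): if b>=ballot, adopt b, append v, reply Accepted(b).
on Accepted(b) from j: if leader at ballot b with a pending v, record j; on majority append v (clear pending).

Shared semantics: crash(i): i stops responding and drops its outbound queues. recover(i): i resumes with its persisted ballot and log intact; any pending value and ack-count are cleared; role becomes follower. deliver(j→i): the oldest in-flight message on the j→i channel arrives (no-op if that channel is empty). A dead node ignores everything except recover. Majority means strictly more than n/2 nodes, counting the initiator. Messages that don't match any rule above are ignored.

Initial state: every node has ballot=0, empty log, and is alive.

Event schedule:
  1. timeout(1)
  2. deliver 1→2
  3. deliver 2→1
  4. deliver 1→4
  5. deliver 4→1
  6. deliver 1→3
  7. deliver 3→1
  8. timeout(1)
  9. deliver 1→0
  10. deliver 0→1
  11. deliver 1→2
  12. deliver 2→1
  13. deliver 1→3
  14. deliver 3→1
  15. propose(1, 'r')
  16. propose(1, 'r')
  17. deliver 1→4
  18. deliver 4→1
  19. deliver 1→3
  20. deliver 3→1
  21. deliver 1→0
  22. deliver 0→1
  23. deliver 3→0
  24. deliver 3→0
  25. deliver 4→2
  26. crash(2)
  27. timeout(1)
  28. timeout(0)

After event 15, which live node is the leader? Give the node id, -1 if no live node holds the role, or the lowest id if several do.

e1 timeout(1): 1[cand,b=6,-]
e2 deliver 1→2: 2[foll,b=6,-]
e3 deliver 2→1: ·
e4 deliver 1→4: 4[foll,b=6,-]
e5 deliver 4→1: 1[lead,b=6,-]
e6 deliver 1→3: 3[foll,b=6,-]
e7 deliver 3→1: ·
e8 timeout(1): 1[cand,b=11,-]
e9 deliver 1→0: 0[foll,b=6,-]
e10 deliver 0→1: ·
e11 deliver 1→2: 2[foll,b=11,-]
e12 deliver 2→1: ·
e13 deliver 1→3: 3[foll,b=11,-]
e14 deliver 3→1: 1[lead,b=11,-]
e15 propose(1,'r'): ·

1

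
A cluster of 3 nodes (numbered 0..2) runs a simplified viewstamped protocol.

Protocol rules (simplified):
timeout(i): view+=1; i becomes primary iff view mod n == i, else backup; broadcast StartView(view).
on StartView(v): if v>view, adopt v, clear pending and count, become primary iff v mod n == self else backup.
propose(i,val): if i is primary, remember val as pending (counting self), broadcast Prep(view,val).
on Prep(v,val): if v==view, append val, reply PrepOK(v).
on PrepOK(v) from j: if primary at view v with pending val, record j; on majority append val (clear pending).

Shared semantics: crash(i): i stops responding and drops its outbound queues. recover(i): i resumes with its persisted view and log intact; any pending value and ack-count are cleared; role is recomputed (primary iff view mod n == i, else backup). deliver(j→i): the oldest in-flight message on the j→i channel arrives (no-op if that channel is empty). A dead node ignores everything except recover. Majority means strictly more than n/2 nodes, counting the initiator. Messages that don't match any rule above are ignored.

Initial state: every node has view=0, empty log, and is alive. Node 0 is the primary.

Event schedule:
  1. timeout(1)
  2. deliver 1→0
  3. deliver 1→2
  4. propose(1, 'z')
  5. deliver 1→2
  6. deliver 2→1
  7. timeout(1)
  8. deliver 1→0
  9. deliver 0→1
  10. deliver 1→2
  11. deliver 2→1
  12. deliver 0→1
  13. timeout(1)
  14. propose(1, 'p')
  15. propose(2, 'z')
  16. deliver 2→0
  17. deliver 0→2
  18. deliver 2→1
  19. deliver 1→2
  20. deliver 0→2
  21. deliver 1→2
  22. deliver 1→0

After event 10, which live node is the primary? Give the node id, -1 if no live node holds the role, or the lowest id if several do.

[1] timeout(1) → N1(prim v1 [-])
[2] deliver 1→0 → N0(back v1 [-])
[3] deliver 1→2 → N2(back v1 [-])
[4] propose(1,'z') → ∅
[5] deliver 1→2 → N2(back v1 [z])
[6] deliver 2→1 → N1(prim v1 [z])
[7] timeout(1) → N1(back v2 [z])
[8] deliver 1→0 → N0(back v1 [z])
[9] deliver 0→1 → ∅
[10] deliver 1→2 → N2(prim v2 [z])

2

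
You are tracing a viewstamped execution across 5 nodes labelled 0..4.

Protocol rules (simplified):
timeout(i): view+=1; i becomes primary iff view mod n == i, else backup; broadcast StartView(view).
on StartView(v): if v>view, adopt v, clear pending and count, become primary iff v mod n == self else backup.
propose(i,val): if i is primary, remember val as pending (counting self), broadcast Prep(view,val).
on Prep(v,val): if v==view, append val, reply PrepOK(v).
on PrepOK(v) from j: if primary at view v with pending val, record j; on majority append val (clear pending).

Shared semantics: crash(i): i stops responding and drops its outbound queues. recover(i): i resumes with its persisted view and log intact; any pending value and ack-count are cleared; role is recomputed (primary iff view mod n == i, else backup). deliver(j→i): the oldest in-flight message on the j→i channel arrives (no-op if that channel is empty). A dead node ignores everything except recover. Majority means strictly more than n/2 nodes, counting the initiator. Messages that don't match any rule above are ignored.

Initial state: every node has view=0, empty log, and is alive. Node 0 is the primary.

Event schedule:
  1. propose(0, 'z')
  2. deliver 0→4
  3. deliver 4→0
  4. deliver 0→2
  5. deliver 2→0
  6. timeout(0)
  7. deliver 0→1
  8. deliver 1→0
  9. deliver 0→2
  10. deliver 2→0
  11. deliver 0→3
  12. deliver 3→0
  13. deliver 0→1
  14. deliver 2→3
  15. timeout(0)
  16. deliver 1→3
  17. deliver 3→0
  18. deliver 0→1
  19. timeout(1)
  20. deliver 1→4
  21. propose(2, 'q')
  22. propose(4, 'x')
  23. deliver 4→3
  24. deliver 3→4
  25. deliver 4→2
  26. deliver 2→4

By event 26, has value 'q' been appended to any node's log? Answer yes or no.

no

1. propose(0,'z'):  nop
2. deliver 0→4:  <4:back v0 z>
3. deliver 4→0:  nop
4. deliver 0→2:  <2:back v0 z>
5. deliver 2→0:  <0:prim v0 z>
6. timeout(0):  <0:back v1 z>
7. deliver 0→1:  <1:back v0 z>
8. deliver 1→0:  nop
9. deliver 0→2:  <2:back v1 z>
10. deliver 2→0:  nop
11. deliver 0→3:  <3:back v0 z>
12. deliver 3→0:  nop
13. deliver 0→1:  <1:prim v1 z>
14. deliver 2→3:  nop
15. timeout(0):  <0:back v2 z>
16. deliver 1→3:  nop
17. deliver 3→0:  nop
18. deliver 0→1:  <1:back v2 z>
19. timeout(1):  <1:back v3 z>
20. deliver 1→4:  <4:back v3 z>
21. propose(2,'q'):  nop
22. propose(4,'x'):  nop
23. deliver 4→3:  nop
24. deliver 3→4:  nop
25. deliver 4→2:  nop
26. deliver 2→4:  nop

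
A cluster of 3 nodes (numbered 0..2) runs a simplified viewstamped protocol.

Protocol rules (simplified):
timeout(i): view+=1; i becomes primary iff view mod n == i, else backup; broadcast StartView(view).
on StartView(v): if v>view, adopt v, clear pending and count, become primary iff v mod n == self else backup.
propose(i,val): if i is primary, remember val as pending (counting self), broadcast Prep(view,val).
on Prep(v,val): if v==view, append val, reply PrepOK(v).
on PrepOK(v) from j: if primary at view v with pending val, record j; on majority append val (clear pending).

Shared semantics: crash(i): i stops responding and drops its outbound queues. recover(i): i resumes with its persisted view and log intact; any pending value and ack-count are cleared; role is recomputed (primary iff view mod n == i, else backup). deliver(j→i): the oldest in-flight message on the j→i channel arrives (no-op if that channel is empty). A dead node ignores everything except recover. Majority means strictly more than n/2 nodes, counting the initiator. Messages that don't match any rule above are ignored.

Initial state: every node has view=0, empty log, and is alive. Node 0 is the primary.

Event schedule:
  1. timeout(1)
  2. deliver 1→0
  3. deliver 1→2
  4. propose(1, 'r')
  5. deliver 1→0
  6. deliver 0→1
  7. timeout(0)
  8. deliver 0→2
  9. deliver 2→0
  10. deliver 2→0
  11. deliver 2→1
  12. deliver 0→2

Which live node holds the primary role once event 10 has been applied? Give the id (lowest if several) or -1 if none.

1. timeout(1):  <1:prim v1 ->
2. deliver 1→0:  <0:back v1 ->
3. deliver 1→2:  <2:back v1 ->
4. propose(1,'r'):  nop
5. deliver 1→0:  <0:back v1 r>
6. deliver 0→1:  <1:prim v1 r>
7. timeout(0):  <0:back v2 r>
8. deliver 0→2:  <2:prim v2 ->
9. deliver 2→0:  nop
10. deliver 2→0:  nop

1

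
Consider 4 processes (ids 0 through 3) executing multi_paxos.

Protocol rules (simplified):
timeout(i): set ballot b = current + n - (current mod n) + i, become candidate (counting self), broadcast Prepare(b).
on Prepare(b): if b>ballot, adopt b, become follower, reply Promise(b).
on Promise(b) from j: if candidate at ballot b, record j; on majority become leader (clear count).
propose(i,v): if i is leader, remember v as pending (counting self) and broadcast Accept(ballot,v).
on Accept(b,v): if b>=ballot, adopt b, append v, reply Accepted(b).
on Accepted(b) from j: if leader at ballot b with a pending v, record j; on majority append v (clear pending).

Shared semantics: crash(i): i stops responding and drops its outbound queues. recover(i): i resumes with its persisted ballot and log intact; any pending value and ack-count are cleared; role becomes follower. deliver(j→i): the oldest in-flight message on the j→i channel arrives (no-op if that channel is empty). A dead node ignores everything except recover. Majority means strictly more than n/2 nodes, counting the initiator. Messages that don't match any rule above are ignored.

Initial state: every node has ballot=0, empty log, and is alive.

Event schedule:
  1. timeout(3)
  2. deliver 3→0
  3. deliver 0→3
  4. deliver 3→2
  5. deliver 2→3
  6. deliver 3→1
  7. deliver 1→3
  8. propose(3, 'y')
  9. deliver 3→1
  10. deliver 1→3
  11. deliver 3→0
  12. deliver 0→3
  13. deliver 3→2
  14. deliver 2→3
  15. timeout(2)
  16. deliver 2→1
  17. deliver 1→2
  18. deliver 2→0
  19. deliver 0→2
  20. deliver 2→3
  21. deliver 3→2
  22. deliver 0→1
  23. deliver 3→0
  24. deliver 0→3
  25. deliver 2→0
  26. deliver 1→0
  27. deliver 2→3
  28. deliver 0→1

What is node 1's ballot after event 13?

after 1 — timeout(3): n3:cand/b7/[-]
after 2 — deliver 3→0: n0:foll/b7/[-]
after 3 — deliver 0→3: ·
after 4 — deliver 3→2: n2:foll/b7/[-]
after 5 — deliver 2→3: n3:lead/b7/[-]
after 6 — deliver 3→1: n1:foll/b7/[-]
after 7 — deliver 1→3: ·
after 8 — propose(3,'y'): ·
after 9 — deliver 3→1: n1:foll/b7/[y]
after 10 — deliver 1→3: ·
after 11 — deliver 3→0: n0:foll/b7/[y]
after 12 — deliver 0→3: n3:lead/b7/[y]
after 13 — deliver 3→2: n2:foll/b7/[y]

7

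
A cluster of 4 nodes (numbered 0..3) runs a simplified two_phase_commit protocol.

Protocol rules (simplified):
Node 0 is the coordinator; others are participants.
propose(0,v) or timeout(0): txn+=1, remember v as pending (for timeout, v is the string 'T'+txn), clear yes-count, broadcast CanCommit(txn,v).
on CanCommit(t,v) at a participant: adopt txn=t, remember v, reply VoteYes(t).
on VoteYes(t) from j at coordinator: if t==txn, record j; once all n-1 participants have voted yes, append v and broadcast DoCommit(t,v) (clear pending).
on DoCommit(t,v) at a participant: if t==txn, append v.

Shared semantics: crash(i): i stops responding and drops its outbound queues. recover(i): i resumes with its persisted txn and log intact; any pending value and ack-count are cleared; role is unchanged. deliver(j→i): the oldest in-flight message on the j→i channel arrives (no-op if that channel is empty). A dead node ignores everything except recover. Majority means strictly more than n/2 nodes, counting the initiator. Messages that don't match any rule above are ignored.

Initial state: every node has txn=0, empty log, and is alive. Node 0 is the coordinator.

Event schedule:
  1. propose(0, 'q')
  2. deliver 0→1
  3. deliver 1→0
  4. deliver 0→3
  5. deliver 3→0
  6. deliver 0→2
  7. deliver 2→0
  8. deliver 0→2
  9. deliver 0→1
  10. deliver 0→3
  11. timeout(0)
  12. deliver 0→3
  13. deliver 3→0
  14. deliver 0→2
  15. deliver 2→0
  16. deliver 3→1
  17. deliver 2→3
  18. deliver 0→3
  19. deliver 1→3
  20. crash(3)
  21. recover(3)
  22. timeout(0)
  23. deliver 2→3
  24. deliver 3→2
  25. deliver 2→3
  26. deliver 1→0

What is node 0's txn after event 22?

step 1 propose(0,'q'): 0={coor,t=1,log=-}
step 2 deliver 0→1: 1={part,t=1,log=-}
step 3 deliver 1→0: —
step 4 deliver 0→3: 3={part,t=1,log=-}
step 5 deliver 3→0: —
step 6 deliver 0→2: 2={part,t=1,log=-}
step 7 deliver 2→0: 0={coor,t=1,log=q}
step 8 deliver 0→2: 2={part,t=1,log=q}
step 9 deliver 0→1: 1={part,t=1,log=q}
step 10 deliver 0→3: 3={part,t=1,log=q}
step 11 timeout(0): 0={coor,t=2,log=q}
step 12 deliver 0→3: 3={part,t=2,log=q}
step 13 deliver 3→0: —
step 14 deliver 0→2: 2={part,t=2,log=q}
step 15 deliver 2→0: —
step 16 deliver 3→1: —
step 17 deliver 2→3: —
step 18 deliver 0→3: —
step 19 deliver 1→3: —
step 20 crash(3): 3={✗part,t=2,log=q}
step 21 recover(3): 3={part,t=2,log=q}
step 22 timeout(0): 0={coor,t=3,log=q}

3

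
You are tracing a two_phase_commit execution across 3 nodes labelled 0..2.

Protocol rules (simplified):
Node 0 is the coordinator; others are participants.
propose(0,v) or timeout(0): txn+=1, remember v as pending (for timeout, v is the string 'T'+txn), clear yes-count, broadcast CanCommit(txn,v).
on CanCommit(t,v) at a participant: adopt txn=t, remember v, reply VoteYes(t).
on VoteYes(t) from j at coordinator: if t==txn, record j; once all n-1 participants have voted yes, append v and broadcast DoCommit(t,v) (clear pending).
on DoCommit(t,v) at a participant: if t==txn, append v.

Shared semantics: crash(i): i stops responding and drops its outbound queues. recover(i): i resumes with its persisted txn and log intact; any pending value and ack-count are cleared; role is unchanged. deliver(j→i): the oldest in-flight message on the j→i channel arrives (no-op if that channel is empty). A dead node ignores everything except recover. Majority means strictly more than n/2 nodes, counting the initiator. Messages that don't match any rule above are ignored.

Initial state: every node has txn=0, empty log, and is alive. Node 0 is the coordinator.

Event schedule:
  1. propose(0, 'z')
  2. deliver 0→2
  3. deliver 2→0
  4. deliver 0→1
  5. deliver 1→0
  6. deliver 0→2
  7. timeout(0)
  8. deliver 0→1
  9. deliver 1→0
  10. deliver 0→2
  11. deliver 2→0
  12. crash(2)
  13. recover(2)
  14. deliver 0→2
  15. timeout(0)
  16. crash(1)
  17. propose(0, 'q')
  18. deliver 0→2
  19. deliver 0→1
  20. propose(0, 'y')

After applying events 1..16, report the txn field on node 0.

3

1. propose(0,'z'):  <0:coor t1 ->
2. deliver 0→2:  <2:part t1 ->
3. deliver 2→0:  nop
4. deliver 0→1:  <1:part t1 ->
5. deliver 1→0:  <0:coor t1 z>
6. deliver 0→2:  <2:part t1 z>
7. timeout(0):  <0:coor t2 z>
8. deliver 0→1:  <1:part t1 z>
9. deliver 1→0:  nop
10. deliver 0→2:  <2:part t2 z>
11. deliver 2→0:  nop
12. crash(2):  <2:✗part t2 z>
13. recover(2):  <2:part t2 z>
14. deliver 0→2:  nop
15. timeout(0):  <0:coor t3 z>
16. crash(1):  <1:✗part t1 z>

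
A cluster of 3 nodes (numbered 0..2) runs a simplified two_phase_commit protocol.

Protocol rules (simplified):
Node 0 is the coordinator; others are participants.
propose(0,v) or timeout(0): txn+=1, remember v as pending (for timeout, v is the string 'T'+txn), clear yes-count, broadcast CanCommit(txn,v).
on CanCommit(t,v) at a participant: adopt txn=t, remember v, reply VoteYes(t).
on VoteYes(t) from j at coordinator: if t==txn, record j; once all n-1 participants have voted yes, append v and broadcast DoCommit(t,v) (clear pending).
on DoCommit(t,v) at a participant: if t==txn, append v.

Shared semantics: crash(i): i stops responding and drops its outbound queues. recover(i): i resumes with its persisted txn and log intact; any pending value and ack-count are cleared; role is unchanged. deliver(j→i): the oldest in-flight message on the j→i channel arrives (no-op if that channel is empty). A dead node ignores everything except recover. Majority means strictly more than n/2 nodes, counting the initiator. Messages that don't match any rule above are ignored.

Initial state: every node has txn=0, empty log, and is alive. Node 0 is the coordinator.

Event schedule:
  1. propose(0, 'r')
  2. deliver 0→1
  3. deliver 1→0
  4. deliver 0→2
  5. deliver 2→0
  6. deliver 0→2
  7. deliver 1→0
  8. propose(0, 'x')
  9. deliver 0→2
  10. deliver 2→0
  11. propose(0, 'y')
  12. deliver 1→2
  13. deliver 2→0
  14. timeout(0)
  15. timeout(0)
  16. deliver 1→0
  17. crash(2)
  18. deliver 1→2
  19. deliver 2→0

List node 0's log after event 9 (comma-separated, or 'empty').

[1] propose(0,'r') → N0(coor t1 [-])
[2] deliver 0→1 → N1(part t1 [-])
[3] deliver 1→0 → ∅
[4] deliver 0→2 → N2(part t1 [-])
[5] deliver 2→0 → N0(coor t1 [r])
[6] deliver 0→2 → N2(part t1 [r])
[7] deliver 1→0 → ∅
[8] propose(0,'x') → N0(coor t2 [r])
[9] deliver 0→2 → N2(part t2 [r])

r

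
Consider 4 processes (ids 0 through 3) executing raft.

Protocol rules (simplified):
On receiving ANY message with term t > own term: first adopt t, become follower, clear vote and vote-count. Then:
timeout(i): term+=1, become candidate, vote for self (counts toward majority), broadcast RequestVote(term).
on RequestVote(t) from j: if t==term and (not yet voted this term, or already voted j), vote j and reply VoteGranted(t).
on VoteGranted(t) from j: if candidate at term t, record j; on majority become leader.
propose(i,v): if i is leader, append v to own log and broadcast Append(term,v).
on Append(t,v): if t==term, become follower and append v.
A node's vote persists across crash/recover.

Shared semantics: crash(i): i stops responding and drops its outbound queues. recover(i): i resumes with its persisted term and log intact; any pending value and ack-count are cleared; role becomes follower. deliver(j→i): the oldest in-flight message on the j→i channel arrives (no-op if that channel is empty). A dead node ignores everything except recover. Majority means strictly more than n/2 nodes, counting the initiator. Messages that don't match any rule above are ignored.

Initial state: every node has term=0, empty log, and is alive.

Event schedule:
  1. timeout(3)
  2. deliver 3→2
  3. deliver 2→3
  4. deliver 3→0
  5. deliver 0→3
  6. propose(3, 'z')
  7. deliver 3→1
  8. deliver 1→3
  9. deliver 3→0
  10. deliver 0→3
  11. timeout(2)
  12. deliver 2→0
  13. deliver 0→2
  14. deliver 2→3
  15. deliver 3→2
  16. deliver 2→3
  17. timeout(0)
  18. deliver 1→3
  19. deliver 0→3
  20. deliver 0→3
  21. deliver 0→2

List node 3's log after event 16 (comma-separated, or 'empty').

z

e1 timeout(3): 3[cand,t=1,-]
e2 deliver 3→2: 2[foll,t=1,-]
e3 deliver 2→3: ·
e4 deliver 3→0: 0[foll,t=1,-]
e5 deliver 0→3: 3[lead,t=1,-]
e6 propose(3,'z'): 3[lead,t=1,z]
e7 deliver 3→1: 1[foll,t=1,-]
e8 deliver 1→3: ·
e9 deliver 3→0: 0[foll,t=1,z]
e10 deliver 0→3: ·
e11 timeout(2): 2[cand,t=2,-]
e12 deliver 2→0: 0[foll,t=2,z]
e13 deliver 0→2: ·
e14 deliver 2→3: 3[foll,t=2,z]
e15 deliver 3→2: ·
e16 deliver 2→3: ·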